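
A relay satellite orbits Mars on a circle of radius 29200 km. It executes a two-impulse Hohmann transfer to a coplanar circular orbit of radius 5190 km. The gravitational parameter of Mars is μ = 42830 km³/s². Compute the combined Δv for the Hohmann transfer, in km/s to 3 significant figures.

Δv = 1.42 km/s

Semi-major axis of the transfer orbit: a_t = (29200 + 5190)/2 = 17195 km.
Circular speed at r₁: v₁ = √(μ/r₁) = √(42830/29200) = 1.2111 km/s.
Transfer-orbit speed at r₁ (vis-viva): v_a = √[μ(2/r₁ − 1/a_t)] = 0.66537 km/s.
First burn Δv₁ = |v_a − v₁| = 0.54573 km/s.
Circular speed at r₂: v₂ = √(μ/r₂) = 2.87270 km/s.
Transfer-orbit speed at r₂: v_p = √[μ(2/r₂ − 1/a_t)] = 3.74352 km/s.
Second burn Δv₂ = |v₂ − v_p| = 0.87082 km/s.
Total Δv = Δv₁ + Δv₂ = 1.417 km/s.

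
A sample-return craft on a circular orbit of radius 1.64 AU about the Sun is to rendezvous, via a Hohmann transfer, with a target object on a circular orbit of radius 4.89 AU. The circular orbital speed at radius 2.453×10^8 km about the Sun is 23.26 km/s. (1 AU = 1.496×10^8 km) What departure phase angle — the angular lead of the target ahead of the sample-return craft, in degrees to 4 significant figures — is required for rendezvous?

From the circular-orbit relation v² = μ/r at r = 2.453×10^8 km: μ = v²r = (23.26)² × 2.453×10^8 = 1.32714×10^11 km³/s².
In km: r₁ = 1.64 × 1.496×10^8 = 2.45344×10^8 km; r₂ = 4.89 × 1.496×10^8 = 7.31544×10^8 km.
The Hohmann ellipse has a_t = (r₁ + r₂)/2 = 4.88444×10^8 km.
Transfer time t = π√(a_t³/μ) = 9.3092256×10^7 s.
The target's mean motion on its circular orbit is ω₂ = √(μ/r₂³) = 1.8411866×10^-8 rad/s.
Angle swept by the target during transfer: ω₂·t = 1.714002 rad = 98.21°.
The sample-return craft traverses 180° on the transfer ellipse, so the target must lead by 180° − 98.21° = 81.79°.

φ = 81.79°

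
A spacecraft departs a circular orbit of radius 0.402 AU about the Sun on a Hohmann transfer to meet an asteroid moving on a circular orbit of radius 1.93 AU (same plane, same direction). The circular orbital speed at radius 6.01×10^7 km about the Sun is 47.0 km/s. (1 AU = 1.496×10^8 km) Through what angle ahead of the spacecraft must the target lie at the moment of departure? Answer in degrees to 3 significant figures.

From the circular-orbit relation v² = μ/r at r = 6.01×10^7 km: μ = v²r = (47.0)² × 6.01×10^7 = 1.32761×10^11 km³/s².
In km: r₁ = 0.402 × 1.496×10^8 = 6.01392×10^7 km; r₂ = 1.93 × 1.496×10^8 = 2.88728×10^8 km.
Semi-major axis of the transfer orbit: a_t = (6.01392×10^7 + 2.88728×10^8)/2 = 1.744336×10^8 km.
The half-period of the transfer ellipse is t = π√(a_t³/μ) = 1.98637×10^7 s.
The target's mean motion on its circular orbit is ω₂ = √(μ/r₂³) = 7.42680×10^-8 rad/s.
Angle swept by the target during transfer: ω₂·t = 1.4752 rad = 84.52°.
Arrival is 180° from departure on the ellipse, so φ = 180° − 84.52° = 95.5°.

φ = 95.5°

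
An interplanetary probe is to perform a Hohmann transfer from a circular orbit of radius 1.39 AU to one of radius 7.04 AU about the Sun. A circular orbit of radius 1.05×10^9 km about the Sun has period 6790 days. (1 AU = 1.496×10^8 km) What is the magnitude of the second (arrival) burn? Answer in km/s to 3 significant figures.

From Kepler's third law T² = 4π²r³/μ at r = 1.05×10^9 km, T = 6790 days = 6790 × 86400 s = 5.86656×10^8 s: μ = 4π²r³/T² = 1.32789×10^11 km³/s².
In km: r₁ = 1.39 × 1.496×10^8 = 2.07944×10^8 km; r₂ = 7.04 × 1.496×10^8 = 1.053184×10^9 km.
The Hohmann ellipse has a_t = (r₁ + r₂)/2 = 6.30564×10^8 km.
On the circular orbit at r = 1.053184×10^9 km, v_c = √(μ/r) = 11.22867 km/s.
Vis-viva on the transfer ellipse at r = 1.053184×10^9 km gives v_t = √[μ(2/r − 1/a_t)] = 6.448175 km/s.
Δv₂ = |v_t − v_c| = |6.448175 − 11.22867| = 4.780 km/s.

Δv₂ = 4.78 km/s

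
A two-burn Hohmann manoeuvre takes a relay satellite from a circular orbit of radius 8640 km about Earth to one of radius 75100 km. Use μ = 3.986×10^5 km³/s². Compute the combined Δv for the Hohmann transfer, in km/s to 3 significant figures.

Semi-major axis of the transfer orbit: a_t = (8640 + 75100)/2 = 41870 km.
Circular speed at r₁: v₁ = √(μ/r₁) = √(3.986×10^5/8640) = 6.7922 km/s.
On the transfer ellipse at r₁, v² = μ(2/r − 1/a) gives v_p = √[μ(2/r₁ − 1/a_t)] = 9.0966 km/s.
First burn Δv₁ = |v_p − v₁| = 2.3044 km/s.
At r₂, v₂ = √(μ/r₂) = 2.3038 km/s.
Transfer-orbit speed at r₂: v_a = √[μ(2/r₂ − 1/a_t)] = 1.0465 km/s.
Second burn Δv₂ = |v₂ − v_a| = 1.2573 km/s.
Total Δv = Δv₁ + Δv₂ = 3.562 km/s.

Δv = 3.56 km/s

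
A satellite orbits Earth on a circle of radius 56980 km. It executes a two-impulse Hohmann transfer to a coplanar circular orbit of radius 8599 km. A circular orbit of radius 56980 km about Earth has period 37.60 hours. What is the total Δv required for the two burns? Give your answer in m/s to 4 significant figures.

Δv = 3457 m/s

From Kepler's third law T² = 4π²r³/μ at r = 56980 km, T = 37.60 hours = 37.60 × 3600 s = 1.3536×10^5 s: μ = 4π²r³/T² = 3.98608×10^5 km³/s².
Semi-major axis of the transfer orbit: a_t = (56980 + 8599)/2 = 32789.5 km.
Circular speed at r₁: v₁ = √(μ/r₁) = √(3.98608×10^5/56980) = 2.6449 km/s.
Transfer-orbit speed at r₁ (vis-viva): v_a = √[μ(2/r₁ − 1/a_t)] = 1.3545 km/s.
First burn Δv₁ = |v_a − v₁| = 1.290 km/s.
At r₂, v₂ = √(μ/r₂) = 6.808 km/s.
Transfer-orbit speed at r₂: v_p = √[μ(2/r₂ − 1/a_t)] = 8.975 km/s.
Second burn Δv₂ = |v₂ − v_p| = 2.167 km/s.
Δv = Δv₁ + Δv₂ = 1.290 + 2.167 = 3.457 km/s.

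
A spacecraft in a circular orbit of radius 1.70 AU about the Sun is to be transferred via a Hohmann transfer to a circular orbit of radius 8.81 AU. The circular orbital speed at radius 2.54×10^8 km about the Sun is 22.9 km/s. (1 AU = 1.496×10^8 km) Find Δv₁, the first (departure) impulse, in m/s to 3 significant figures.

From the circular-orbit relation v² = μ/r at r = 2.54×10^8 km: μ = v²r = (22.9)² × 2.54×10^8 = 1.33200×10^11 km³/s².
In km: r₁ = 1.70 × 1.496×10^8 = 2.5432×10^8 km; r₂ = 8.81 × 1.496×10^8 = 1.317976×10^9 km.
Transfer-ellipse semi-major axis a_t = (r₁ + r₂)/2 = (2.5432×10^8 + 1.317976×10^9)/2 = 7.86148×10^8 km.
On the circular orbit at r = 2.5432×10^8 km, v_c = √(μ/r) = 22.8856 km/s.
Vis-viva on the transfer ellipse at r = 2.5432×10^8 km gives v_t = √[μ(2/r − 1/a_t)] = 29.6322 km/s.
Δv₁ = |v_t − v_c| = |29.6322 − 22.8856| = 6.747 km/s.

Δv₁ = 6750 m/s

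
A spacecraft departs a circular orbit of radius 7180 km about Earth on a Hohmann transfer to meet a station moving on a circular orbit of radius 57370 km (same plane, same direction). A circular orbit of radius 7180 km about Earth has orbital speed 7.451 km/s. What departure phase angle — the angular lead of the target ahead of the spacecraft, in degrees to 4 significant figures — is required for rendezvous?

From the circular-orbit relation v² = μ/r at r = 7180 km: μ = v²r = (7.451)² × 7180 = 3.98615×10^5 km³/s².
Semi-major axis of the transfer orbit: a_t = (7180 + 57370)/2 = 32275 km.
Transfer time t = π√(a_t³/μ) = 28852 s.
The target's mean motion on its circular orbit is ω₂ = √(μ/r₂³) = 4.5946×10^-5 rad/s.
Angle swept by the target during transfer: ω₂·t = 1.32563 rad = 75.953°.
The spacecraft traverses 180° on the transfer ellipse, so the target must lead by 180° − 75.953° = 104.0°.

φ = 104.0°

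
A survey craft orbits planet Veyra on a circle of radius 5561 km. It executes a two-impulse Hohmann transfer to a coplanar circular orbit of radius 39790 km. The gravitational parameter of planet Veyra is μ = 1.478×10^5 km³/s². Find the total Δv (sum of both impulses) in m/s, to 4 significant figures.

Δv = 2647 m/s

Transfer-ellipse semi-major axis a_t = (r₁ + r₂)/2 = (5561 + 39790)/2 = 22675.5 km.
Circular speed at r₁: v₁ = √(μ/r₁) = √(1.478×10^5/5561) = 5.155 km/s.
On the transfer ellipse at r₁, vis-viva gives v_p = √[μ(2/r₁ − 1/a_t)] = 6.829 km/s.
First burn Δv₁ = |v_p − v₁| = 1.674 km/s.
Circular speed at r₂: v₂ = √(μ/r₂) = 1.9273 km/s.
Transfer-orbit speed at r₂: v_a = √[μ(2/r₂ − 1/a_t)] = 0.95444 km/s.
Second burn Δv₂ = |v₂ − v_a| = 0.9729 km/s.
Total Δv = Δv₁ + Δv₂ = 2.647 km/s.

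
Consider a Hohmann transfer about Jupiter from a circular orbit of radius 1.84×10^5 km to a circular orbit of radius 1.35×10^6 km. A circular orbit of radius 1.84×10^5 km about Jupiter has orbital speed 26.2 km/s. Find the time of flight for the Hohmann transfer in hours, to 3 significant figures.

t = 52.2 hours

From the circular-orbit relation v² = μ/r at r = 1.84×10^5 km: μ = v²r = (26.2)² × 1.84×10^5 = 1.26305×10^8 km³/s².
Transfer-ellipse semi-major axis a_t = (r₁ + r₂)/2 = (1.840×10^5 + 1.350×10^6)/2 = 7.670×10^5 km.
Transfer time t = π√(a_t³/μ) = π√((7.670×10^5)³ / 1.26305×10^8) = 1.878×10^5 s.
Converting: 1.878×10^5 s ÷ 3600 s/hour = 52.2 hours.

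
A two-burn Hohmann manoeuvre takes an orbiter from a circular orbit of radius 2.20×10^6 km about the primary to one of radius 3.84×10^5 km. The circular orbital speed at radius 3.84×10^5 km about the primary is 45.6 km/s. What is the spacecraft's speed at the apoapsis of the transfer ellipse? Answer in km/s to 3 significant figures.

v = 10.4 km/s

From the circular-orbit relation v² = μ/r at r = 3.84×10^5 km: μ = v²r = (45.6)² × 3.84×10^5 = 7.98474×10^8 km³/s².
The Hohmann ellipse has a_t = (r₁ + r₂)/2 = 1.292×10^6 km.
At apoapsis, r = 2.200×10^6 km.
Applying v² = μ(2/r − 1/a_t): v = 10.39 km/s.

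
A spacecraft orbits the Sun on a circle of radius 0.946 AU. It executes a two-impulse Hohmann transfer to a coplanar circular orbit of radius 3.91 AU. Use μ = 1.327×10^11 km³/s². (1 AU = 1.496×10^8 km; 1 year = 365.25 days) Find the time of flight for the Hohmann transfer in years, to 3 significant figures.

In km: r₁ = 0.946 × 1.496×10^8 = 1.415216×10^8 km; r₂ = 3.91 × 1.496×10^8 = 5.84936×10^8 km.
The Hohmann ellipse has a_t = (r₁ + r₂)/2 = 3.632288×10^8 km.
Transfer time t = π√(a_t³/μ) = π√((3.632288×10^8)³ / 1.327×10^11) = 5.970×10^7 s.
Converting: 5.970×10^7 s ÷ 3.15576×10^7 s/year (365.25 × 86400) = 1.89 years.

t = 1.89 years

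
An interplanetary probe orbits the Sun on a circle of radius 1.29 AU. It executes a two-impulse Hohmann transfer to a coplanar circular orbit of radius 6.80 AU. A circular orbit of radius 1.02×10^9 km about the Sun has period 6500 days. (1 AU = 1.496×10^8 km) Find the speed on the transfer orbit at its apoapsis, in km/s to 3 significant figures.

v = 6.45 km/s

From Kepler's third law T² = 4π²r³/μ at r = 1.02×10^9 km, T = 6500 days = 6500 × 86400 s = 5.616×10^8 s: μ = 4π²r³/T² = 1.32833×10^11 km³/s².
In km: r₁ = 1.29 × 1.496×10^8 = 1.92984×10^8 km; r₂ = 6.80 × 1.496×10^8 = 1.01728×10^9 km.
Semi-major axis of the transfer orbit: a_t = (1.92984×10^8 + 1.01728×10^9)/2 = 6.05132×10^8 km.
At apoapsis, r = 1.01728×10^9 km.
From the vis-viva equation, v = √[μ(2/r − 1/a_t)] = 6.453 km/s.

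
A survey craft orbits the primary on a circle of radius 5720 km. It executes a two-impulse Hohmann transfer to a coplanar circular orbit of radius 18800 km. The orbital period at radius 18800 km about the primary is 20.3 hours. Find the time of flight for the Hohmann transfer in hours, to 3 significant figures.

t = 5.35 hours

From Kepler's third law T² = 4π²r³/μ at r = 18800 km, T = 20.3 hours = 20.3 × 3600 s = 73080 s: μ = 4π²r³/T² = 49117.5 km³/s².
Semi-major axis of the transfer orbit: a_t = (5720 + 18800)/2 = 12260 km.
Half the transfer-orbit period gives t = π√(a_t³/μ) = 19243 s.
Converting: 19243 s ÷ 3600 s/hour = 5.35 hours.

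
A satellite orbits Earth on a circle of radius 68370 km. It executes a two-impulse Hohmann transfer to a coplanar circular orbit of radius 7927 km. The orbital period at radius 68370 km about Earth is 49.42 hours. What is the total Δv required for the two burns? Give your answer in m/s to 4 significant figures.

Δv = 3716 m/s

From Kepler's third law T² = 4π²r³/μ at r = 68370 km, T = 49.42 hours = 49.42 × 3600 s = 1.77912×10^5 s: μ = 4π²r³/T² = 3.98608×10^5 km³/s².
Transfer-ellipse semi-major axis a_t = (r₁ + r₂)/2 = (68370 + 7927)/2 = 38148.5 km.
Circular speed at r₁: v₁ = √(μ/r₁) = √(3.98608×10^5/68370) = 2.415 km/s.
Transfer-orbit speed at r₁ (vis-viva): v_a = √[μ(2/r₁ − 1/a_t)] = 1.101 km/s.
First burn Δv₁ = |v_a − v₁| = 1.314 km/s.
Circular speed at r₂: v₂ = √(μ/r₂) = 7.091 km/s.
Transfer-orbit speed at r₂: v_p = √[μ(2/r₂ − 1/a_t)] = 9.493 km/s.
Second burn Δv₂ = |v₂ − v_p| = 2.402 km/s.
Total Δv = Δv₁ + Δv₂ = 3.716 km/s.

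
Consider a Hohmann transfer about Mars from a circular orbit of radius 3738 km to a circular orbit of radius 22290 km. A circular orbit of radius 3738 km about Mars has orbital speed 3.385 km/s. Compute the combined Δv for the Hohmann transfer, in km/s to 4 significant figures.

Δv = 1.688 km/s

From the circular-orbit relation v² = μ/r at r = 3738 km: μ = v²r = (3.385)² × 3738 = 42830.8 km³/s².
The Hohmann ellipse has a_t = (r₁ + r₂)/2 = 13014 km.
Circular speed at r₁: v₁ = √(μ/r₁) = √(42830.8/3738) = 3.385 km/s.
Transfer-orbit speed at r₁ (v² = μ(2/r − 1/a)): v_p = √[μ(2/r₁ − 1/a_t)] = 4.430 km/s.
First burn Δv₁ = |v_p − v₁| = 1.045 km/s.
Circular speed at r₂: v₂ = √(μ/r₂) = 1.3862 km/s.
Transfer-orbit speed at r₂: v_a = √[μ(2/r₂ − 1/a_t)] = 0.74291 km/s.
Second burn Δv₂ = |v₂ − v_a| = 0.6433 km/s.
Total Δv = Δv₁ + Δv₂ = 1.688 km/s.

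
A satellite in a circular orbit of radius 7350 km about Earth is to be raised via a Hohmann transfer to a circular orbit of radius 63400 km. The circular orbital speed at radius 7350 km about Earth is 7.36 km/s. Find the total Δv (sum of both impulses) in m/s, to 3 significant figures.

Δv = 3860 m/s

From the circular-orbit relation v² = μ/r at r = 7350 km: μ = v²r = (7.36)² × 7350 = 3.98147×10^5 km³/s².
Semi-major axis of the transfer orbit: a_t = (7350 + 63400)/2 = 35375 km.
Circular speed at r₁: v₁ = √(μ/r₁) = √(3.98147×10^5/7350) = 7.360 km/s.
On the transfer ellipse at r₁, v² = μ(2/r − 1/a) gives v_p = √[μ(2/r₁ − 1/a_t)] = 9.853 km/s.
First burn Δv₁ = |v_p − v₁| = 2.493 km/s.
At r₂, v₂ = √(μ/r₂) = 2.506 km/s.
Transfer-orbit speed at r₂: v_a = √[μ(2/r₂ − 1/a_t)] = 1.142 km/s.
Second burn Δv₂ = |v₂ − v_a| = 1.364 km/s.
Δv = Δv₁ + Δv₂ = 2.493 + 1.364 = 3.857 km/s.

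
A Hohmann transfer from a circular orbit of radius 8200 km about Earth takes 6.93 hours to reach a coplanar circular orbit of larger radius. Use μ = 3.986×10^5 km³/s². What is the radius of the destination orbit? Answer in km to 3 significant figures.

Transfer time t = 6.93 hours = 24948 s, and t = π√(a_t³/μ).
So a_t = (μ t²/π²)^(1/3) = (3.986×10^5 × (24948)² / π²)^(1/3) = 29293 km.
Since a_t = (r₁ + r₂)/2, r₂ = 2a_t − r₁ = 2×29293 − 8200 = 50386 km.

r₂ = 50400 km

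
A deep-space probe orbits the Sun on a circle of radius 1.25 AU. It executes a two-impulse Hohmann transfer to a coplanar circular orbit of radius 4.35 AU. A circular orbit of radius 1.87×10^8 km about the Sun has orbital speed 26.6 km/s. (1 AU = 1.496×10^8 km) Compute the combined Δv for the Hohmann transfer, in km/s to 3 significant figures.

From the circular-orbit relation v² = μ/r at r = 1.87×10^8 km: μ = v²r = (26.6)² × 1.87×10^8 = 1.32314×10^11 km³/s².
In km: r₁ = 1.25 × 1.496×10^8 = 1.870×10^8 km; r₂ = 4.35 × 1.496×10^8 = 6.5076×10^8 km.
Semi-major axis of the transfer orbit: a_t = (1.870×10^8 + 6.5076×10^8)/2 = 4.1888×10^8 km.
Circular speed at r₁: v₁ = √(μ/r₁) = √(1.32314×10^11/1.870×10^8) = 26.600 km/s.
Transfer-orbit speed at r₁ (vis-viva equation): v_p = √[μ(2/r₁ − 1/a_t)] = 33.155 km/s.
First burn Δv₁ = |v_p − v₁| = 6.555 km/s.
Circular speed at r₂: v₂ = √(μ/r₂) = 14.259 km/s.
Transfer-orbit speed at r₂: v_a = √[μ(2/r₂ − 1/a_t)] = 9.5273 km/s.
Second burn Δv₂ = |v₂ − v_a| = 4.732 km/s.
Δv = Δv₁ + Δv₂ = 6.555 + 4.732 = 11.29 km/s.

Δv = 11.3 km/s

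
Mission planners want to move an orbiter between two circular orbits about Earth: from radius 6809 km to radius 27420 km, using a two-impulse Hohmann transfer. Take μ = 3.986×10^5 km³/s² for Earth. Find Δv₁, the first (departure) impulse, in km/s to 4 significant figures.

The Hohmann ellipse has a_t = (r₁ + r₂)/2 = 17114.5 km.
On the circular orbit at r = 6809 km, v_c = √(μ/r) = 7.6512 km/s.
Vis-viva on the transfer ellipse at r = 6809 km gives v_t = √[μ(2/r − 1/a_t)] = 9.6845 km/s.
Δv₁ = |v_t − v_c| = |9.6845 − 7.6512| = 2.033 km/s.

Δv₁ = 2.033 km/s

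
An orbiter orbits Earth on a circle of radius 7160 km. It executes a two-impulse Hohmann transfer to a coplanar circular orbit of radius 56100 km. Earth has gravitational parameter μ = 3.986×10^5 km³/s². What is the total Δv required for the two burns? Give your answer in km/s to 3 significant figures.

Δv = 3.87 km/s

The Hohmann ellipse has a_t = (r₁ + r₂)/2 = 31630 km.
Circular speed at r₁: v₁ = √(μ/r₁) = √(3.986×10^5/7160) = 7.46126 km/s.
Transfer-orbit speed at r₁ (vis-viva equation): v_p = √[μ(2/r₁ − 1/a_t)] = 9.93674 km/s.
First burn Δv₁ = |v_p − v₁| = 2.4755 km/s.
Circular speed at r₂: v₂ = √(μ/r₂) = 2.66555 km/s.
Transfer-orbit speed at r₂: v_a = √[μ(2/r₂ − 1/a_t)] = 1.26822 km/s.
Second burn Δv₂ = |v₂ − v_a| = 1.3973 km/s.
Total Δv = Δv₁ + Δv₂ = 3.873 km/s.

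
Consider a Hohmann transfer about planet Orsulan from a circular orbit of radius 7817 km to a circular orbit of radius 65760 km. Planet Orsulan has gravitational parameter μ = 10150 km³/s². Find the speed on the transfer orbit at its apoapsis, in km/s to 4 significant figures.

v = 0.1811 km/s

Transfer-ellipse semi-major axis a_t = (r₁ + r₂)/2 = (7817 + 65760)/2 = 36788.5 km.
The apoapsis of the transfer ellipse is at r = 65760 km.
From the vis-viva equation, v = √[μ(2/r − 1/a_t)] = 0.1811 km/s.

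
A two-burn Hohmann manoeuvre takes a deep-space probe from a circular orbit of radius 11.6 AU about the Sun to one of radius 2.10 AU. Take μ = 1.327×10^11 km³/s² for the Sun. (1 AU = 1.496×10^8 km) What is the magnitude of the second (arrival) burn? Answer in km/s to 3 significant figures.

Δv₂ = 6.19 km/s

In km: r₁ = 11.6 × 1.496×10^8 = 1.73536×10^9 km; r₂ = 2.10 × 1.496×10^8 = 3.1416×10^8 km.
The Hohmann ellipse has a_t = (r₁ + r₂)/2 = 1.02476×10^9 km.
Circular speed at r = 3.1416×10^8 km: v_c = √(μ/r) = 20.552 km/s.
Vis-viva on the transfer ellipse at r = 3.1416×10^8 km gives v_t = √[μ(2/r − 1/a_t)] = 26.745 km/s.
Δv₂ = |v_t − v_c| = |26.745 − 20.552| = 6.193 km/s.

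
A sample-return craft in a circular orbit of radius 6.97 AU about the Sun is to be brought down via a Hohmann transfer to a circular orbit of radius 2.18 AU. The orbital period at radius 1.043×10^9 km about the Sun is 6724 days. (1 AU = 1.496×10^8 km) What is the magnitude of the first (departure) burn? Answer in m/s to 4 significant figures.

Δv₁ = 3494 m/s

From Kepler's third law T² = 4π²r³/μ at r = 1.043×10^9 km, T = 6724 days = 6724 × 86400 s = 5.809536×10^8 s: μ = 4π²r³/T² = 1.32718×10^11 km³/s².
In km: r₁ = 6.97 × 1.496×10^8 = 1.042712×10^9 km; r₂ = 2.18 × 1.496×10^8 = 3.26128×10^8 km.
Transfer-ellipse semi-major axis a_t = (r₁ + r₂)/2 = (1.042712×10^9 + 3.26128×10^8)/2 = 6.8442×10^8 km.
On the circular orbit at r = 1.042712×10^9 km, v_c = √(μ/r) = 11.282 km/s.
Transfer-orbit speed at the same r (vis-viva, a = a_t): v_t = √[μ(2/r − 1/a_t)] = 7.7878 km/s.
Δv₁ = |v_t − v_c| = |7.7878 − 11.282| = 3.494 km/s.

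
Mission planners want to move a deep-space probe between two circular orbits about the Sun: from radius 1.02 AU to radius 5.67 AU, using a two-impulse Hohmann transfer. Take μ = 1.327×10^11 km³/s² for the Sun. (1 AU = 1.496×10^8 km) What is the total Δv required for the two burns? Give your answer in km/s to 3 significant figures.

In km: r₁ = 1.02 × 1.496×10^8 = 1.52592×10^8 km; r₂ = 5.67 × 1.496×10^8 = 8.48232×10^8 km.
Transfer-ellipse semi-major axis a_t = (r₁ + r₂)/2 = (1.52592×10^8 + 8.48232×10^8)/2 = 5.00412×10^8 km.
Circular speed at r₁: v₁ = √(μ/r₁) = √(1.327×10^11/1.52592×10^8) = 29.48965 km/s.
On the transfer ellipse at r₁, vis-viva gives v_p = √[μ(2/r₁ − 1/a_t)] = 38.39397 km/s.
First burn Δv₁ = |v_p − v₁| = 8.9043 km/s.
At r₂, v₂ = √(μ/r₂) = 12.50772 km/s.
Transfer-orbit speed at r₂: v_a = √[μ(2/r₂ − 1/a_t)] = 6.906852 km/s.
Second burn Δv₂ = |v₂ − v_a| = 5.6009 km/s.
Total Δv = Δv₁ + Δv₂ = 14.51 km/s.

Δv = 14.5 km/s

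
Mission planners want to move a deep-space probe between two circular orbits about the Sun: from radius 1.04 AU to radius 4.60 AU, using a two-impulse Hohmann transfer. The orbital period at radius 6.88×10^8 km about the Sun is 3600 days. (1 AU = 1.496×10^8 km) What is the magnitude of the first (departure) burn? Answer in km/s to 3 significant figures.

From Kepler's third law T² = 4π²r³/μ at r = 6.88×10^8 km, T = 3600 days = 3600 × 86400 s = 3.1104×10^8 s: μ = 4π²r³/T² = 1.32890×10^11 km³/s².
In km: r₁ = 1.04 × 1.496×10^8 = 1.55584×10^8 km; r₂ = 4.60 × 1.496×10^8 = 6.8816×10^8 km.
Semi-major axis of the transfer orbit: a_t = (1.55584×10^8 + 6.8816×10^8)/2 = 4.21872×10^8 km.
Circular speed at r = 1.55584×10^8 km: v_c = √(μ/r) = 29.226 km/s.
Transfer-orbit speed at the same r (vis-viva, a = a_t): v_t = √[μ(2/r − 1/a_t)] = 37.327 km/s.
Δv₁ = |v_t − v_c| = |37.327 − 29.226| = 8.101 km/s.

Δv₁ = 8.10 km/s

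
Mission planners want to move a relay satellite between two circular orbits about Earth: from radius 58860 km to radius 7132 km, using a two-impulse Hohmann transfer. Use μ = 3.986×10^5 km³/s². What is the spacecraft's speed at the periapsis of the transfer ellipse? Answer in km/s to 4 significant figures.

Semi-major axis of the transfer orbit: a_t = (58860 + 7132)/2 = 32996 km.
At periapsis, r = 7132 km.
Vis-viva: v = √[μ(2/r − 1/a_t)] = √[3.986×10^5 × (2/7132 − 1/32996)] = 9.985 km/s.

v = 9.985 km/s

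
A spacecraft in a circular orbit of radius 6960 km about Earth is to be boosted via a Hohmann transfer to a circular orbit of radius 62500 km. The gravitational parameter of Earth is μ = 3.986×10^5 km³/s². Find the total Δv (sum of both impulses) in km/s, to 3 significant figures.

Δv = 3.98 km/s

The Hohmann ellipse has a_t = (r₁ + r₂)/2 = 34730 km.
At r₁ the circular-orbit speed is v₁ = √(μ/r₁) = 7.5677 km/s.
On the transfer ellipse at r₁, vis-viva gives v_p = √[μ(2/r₁ − 1/a_t)] = 10.152 km/s.
First burn Δv₁ = |v_p − v₁| = 2.584 km/s.
Circular speed at r₂: v₂ = √(μ/r₂) = 2.5254 km/s.
Transfer-orbit speed at r₂: v_a = √[μ(2/r₂ − 1/a_t)] = 1.1305 km/s.
Second burn Δv₂ = |v₂ − v_a| = 1.395 km/s.
Δv = Δv₁ + Δv₂ = 2.584 + 1.395 = 3.979 km/s.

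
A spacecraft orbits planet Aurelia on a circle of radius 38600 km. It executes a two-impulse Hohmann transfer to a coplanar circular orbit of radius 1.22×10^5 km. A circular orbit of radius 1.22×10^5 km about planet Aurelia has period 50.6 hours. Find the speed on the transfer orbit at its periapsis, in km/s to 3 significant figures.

v = 9.22 km/s

From Kepler's third law T² = 4π²r³/μ at r = 1.22×10^5 km, T = 50.6 hours = 50.6 × 3600 s = 1.8216×10^5 s: μ = 4π²r³/T² = 2.16040×10^6 km³/s².
The Hohmann ellipse has a_t = (r₁ + r₂)/2 = 80300 km.
The periapsis of the transfer ellipse is at r = 38600 km.
From the vis-viva equation, v = √[μ(2/r − 1/a_t)] = 9.221 km/s.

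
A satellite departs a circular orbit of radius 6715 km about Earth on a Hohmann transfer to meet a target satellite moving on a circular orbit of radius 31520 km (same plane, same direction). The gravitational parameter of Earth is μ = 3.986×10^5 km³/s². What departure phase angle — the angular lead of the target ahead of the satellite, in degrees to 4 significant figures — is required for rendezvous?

φ = 94.98°

Semi-major axis of the transfer orbit: a_t = (6715 + 31520)/2 = 19117.5 km.
Transfer time t = π√(a_t³/μ) = 13153 s.
Target angular speed ω₂ = √(μ/r₂³) = 1.1282×10^-4 rad/s.
Angle swept by the target during transfer: ω₂·t = 1.4839 rad = 85.02°.
The satellite traverses 180° on the transfer ellipse, so the target must lead by 180° − 85.02° = 94.98°.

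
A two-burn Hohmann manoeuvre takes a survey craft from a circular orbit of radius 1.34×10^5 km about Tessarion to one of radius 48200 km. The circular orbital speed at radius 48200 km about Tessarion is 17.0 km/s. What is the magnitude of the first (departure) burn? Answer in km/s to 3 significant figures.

Δv₁ = 2.78 km/s

From the circular-orbit relation v² = μ/r at r = 48200 km: μ = v²r = (17.0)² × 48200 = 1.39298×10^7 km³/s².
The Hohmann ellipse has a_t = (r₁ + r₂)/2 = 91100 km.
On the circular orbit at r = 1.340×10^5 km, v_c = √(μ/r) = 10.196 km/s.
Transfer-orbit speed at the same r (vis-viva, a = a_t): v_t = √[μ(2/r − 1/a_t)] = 7.4163 km/s.
Δv₁ = |v_t − v_c| = |7.4163 − 10.196| = 2.780 km/s.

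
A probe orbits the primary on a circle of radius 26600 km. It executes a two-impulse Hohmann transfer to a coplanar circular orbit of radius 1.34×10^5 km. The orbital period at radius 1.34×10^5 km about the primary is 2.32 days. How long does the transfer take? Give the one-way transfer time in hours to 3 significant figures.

t = 12.9 hours

From Kepler's third law T² = 4π²r³/μ at r = 1.34×10^5 km, T = 2.32 days = 2.32 × 86400 s = 2.00448×10^5 s: μ = 4π²r³/T² = 2.36413×10^6 km³/s².
Transfer-ellipse semi-major axis a_t = (r₁ + r₂)/2 = (26600 + 1.340×10^5)/2 = 80300 km.
Half the transfer-orbit period gives t = π√(a_t³/μ) = 46490 s.
Converting: 46490 s ÷ 3600 s/hour = 12.9 hours.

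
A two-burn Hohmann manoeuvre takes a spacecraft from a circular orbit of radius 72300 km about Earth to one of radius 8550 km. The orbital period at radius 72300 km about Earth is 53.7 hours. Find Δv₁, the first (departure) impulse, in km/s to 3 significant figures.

Δv₁ = 1.27 km/s

From Kepler's third law T² = 4π²r³/μ at r = 72300 km, T = 53.7 hours = 53.7 × 3600 s = 1.9332×10^5 s: μ = 4π²r³/T² = 3.99228×10^5 km³/s².
The Hohmann ellipse has a_t = (r₁ + r₂)/2 = 40425 km.
Circular speed at r = 72300 km: v_c = √(μ/r) = 2.350 km/s.
Vis-viva on the transfer ellipse at r = 72300 km gives v_t = √[μ(2/r − 1/a_t)] = 1.081 km/s.
Δv₁ = |v_t − v_c| = |1.081 − 2.350| = 1.269 km/s.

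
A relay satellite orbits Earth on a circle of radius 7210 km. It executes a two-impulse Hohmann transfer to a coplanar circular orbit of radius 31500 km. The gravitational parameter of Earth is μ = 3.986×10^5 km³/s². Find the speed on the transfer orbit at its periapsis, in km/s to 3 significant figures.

Transfer-ellipse semi-major axis a_t = (r₁ + r₂)/2 = (7210 + 31500)/2 = 19355 km.
The periapsis of the transfer ellipse is at r = 7210 km.
Applying v² = μ(2/r − 1/a_t): v = 9.485 km/s.

v = 9.49 km/s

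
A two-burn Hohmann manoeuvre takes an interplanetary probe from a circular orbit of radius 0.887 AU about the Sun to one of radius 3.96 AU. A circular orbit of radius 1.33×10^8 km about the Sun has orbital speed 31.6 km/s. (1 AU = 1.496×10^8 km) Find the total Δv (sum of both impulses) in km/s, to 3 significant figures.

From the circular-orbit relation v² = μ/r at r = 1.33×10^8 km: μ = v²r = (31.6)² × 1.33×10^8 = 1.32808×10^11 km³/s².
In km: r₁ = 0.887 × 1.496×10^8 = 1.326952×10^8 km; r₂ = 3.96 × 1.496×10^8 = 5.92416×10^8 km.
Semi-major axis of the transfer orbit: a_t = (1.326952×10^8 + 5.92416×10^8)/2 = 3.625556×10^8 km.
At r₁ the circular-orbit speed is v₁ = √(μ/r₁) = 31.636 km/s.
On the transfer ellipse at r₁, vis-viva equation gives v_p = √[μ(2/r₁ − 1/a_t)] = 40.440 km/s.
First burn Δv₁ = |v_p − v₁| = 8.804 km/s.
At r₂, v₂ = √(μ/r₂) = 14.973 km/s.
Transfer-orbit speed at r₂: v_a = √[μ(2/r₂ − 1/a_t)] = 9.0582 km/s.
Second burn Δv₂ = |v₂ − v_a| = 5.915 km/s.
Δv = Δv₁ + Δv₂ = 8.804 + 5.915 = 14.72 km/s.

Δv = 14.7 km/s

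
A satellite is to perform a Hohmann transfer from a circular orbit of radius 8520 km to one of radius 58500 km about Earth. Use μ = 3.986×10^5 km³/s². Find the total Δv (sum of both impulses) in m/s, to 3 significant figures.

Δv = 3490 m/s

Semi-major axis of the transfer orbit: a_t = (8520 + 58500)/2 = 33510 km.
Circular speed at r₁: v₁ = √(μ/r₁) = √(3.986×10^5/8520) = 6.83989 km/s.
On the transfer ellipse at r₁, vis-viva gives v_p = √[μ(2/r₁ − 1/a_t)] = 9.03732 km/s.
First burn Δv₁ = |v_p − v₁| = 2.19743 km/s.
Circular speed at r₂: v₂ = √(μ/r₂) = 2.6103 km/s.
Transfer-orbit speed at r₂: v_a = √[μ(2/r₂ − 1/a_t)] = 1.3162 km/s.
Second burn Δv₂ = |v₂ − v_a| = 1.29410 km/s.
Δv = Δv₁ + Δv₂ = 2.19743 + 1.29410 = 3.492 km/s.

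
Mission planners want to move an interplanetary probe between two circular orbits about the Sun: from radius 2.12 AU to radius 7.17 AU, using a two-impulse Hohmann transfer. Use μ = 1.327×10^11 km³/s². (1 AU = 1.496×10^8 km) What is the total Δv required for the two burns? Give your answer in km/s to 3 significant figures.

In km: r₁ = 2.12 × 1.496×10^8 = 3.17152×10^8 km; r₂ = 7.17 × 1.496×10^8 = 1.072632×10^9 km.
Transfer-ellipse semi-major axis a_t = (r₁ + r₂)/2 = (3.17152×10^8 + 1.072632×10^9)/2 = 6.94892×10^8 km.
At r₁ the circular-orbit speed is v₁ = √(μ/r₁) = 20.455 km/s.
On the transfer ellipse at r₁, v² = μ(2/r − 1/a) gives v_p = √[μ(2/r₁ − 1/a_t)] = 25.414 km/s.
First burn Δv₁ = |v_p − v₁| = 4.959 km/s.
At r₂, v₂ = √(μ/r₂) = 11.1227 km/s.
Transfer-orbit speed at r₂: v_a = √[μ(2/r₂ − 1/a_t)] = 7.51424 km/s.
Second burn Δv₂ = |v₂ − v_a| = 3.608 km/s.
Total Δv = Δv₁ + Δv₂ = 8.567 km/s.

Δv = 8.57 km/s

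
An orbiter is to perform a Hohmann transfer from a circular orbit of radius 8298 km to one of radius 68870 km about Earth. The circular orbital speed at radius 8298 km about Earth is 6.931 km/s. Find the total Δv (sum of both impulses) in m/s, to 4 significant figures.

From the circular-orbit relation v² = μ/r at r = 8298 km: μ = v²r = (6.931)² × 8298 = 3.98626×10^5 km³/s².
Transfer-ellipse semi-major axis a_t = (r₁ + r₂)/2 = (8298 + 68870)/2 = 38584 km.
Circular speed at r₁: v₁ = √(μ/r₁) = √(3.98626×10^5/8298) = 6.931 km/s.
On the transfer ellipse at r₁, vis-viva equation gives v_p = √[μ(2/r₁ − 1/a_t)] = 9.260 km/s.
First burn Δv₁ = |v_p − v₁| = 2.329 km/s.
Circular speed at r₂: v₂ = √(μ/r₂) = 2.406 km/s.
Transfer-orbit speed at r₂: v_a = √[μ(2/r₂ − 1/a_t)] = 1.116 km/s.
Second burn Δv₂ = |v₂ − v_a| = 1.290 km/s.
Δv = Δv₁ + Δv₂ = 2.329 + 1.290 = 3.619 km/s.

Δv = 3619 m/s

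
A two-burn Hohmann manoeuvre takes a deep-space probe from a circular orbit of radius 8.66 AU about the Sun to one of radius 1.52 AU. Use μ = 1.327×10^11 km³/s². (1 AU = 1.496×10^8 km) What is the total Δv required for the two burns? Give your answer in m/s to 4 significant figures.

Δv = 11940 m/s

In km: r₁ = 8.66 × 1.496×10^8 = 1.295536×10^9 km; r₂ = 1.52 × 1.496×10^8 = 2.27392×10^8 km.
Semi-major axis of the transfer orbit: a_t = (1.295536×10^9 + 2.27392×10^8)/2 = 7.61464×10^8 km.
At r₁ the circular-orbit speed is v₁ = √(μ/r₁) = 10.121 km/s.
Transfer-orbit speed at r₁ (vis-viva): v_a = √[μ(2/r₁ − 1/a_t)] = 5.5306 km/s.
First burn Δv₁ = |v_a − v₁| = 4.590 km/s.
Circular speed at r₂: v₂ = √(μ/r₂) = 24.157 km/s.
Transfer-orbit speed at r₂: v_p = √[μ(2/r₂ − 1/a_t)] = 31.510 km/s.
Second burn Δv₂ = |v₂ − v_p| = 7.353 km/s.
Δv = Δv₁ + Δv₂ = 4.590 + 7.353 = 11.94 km/s.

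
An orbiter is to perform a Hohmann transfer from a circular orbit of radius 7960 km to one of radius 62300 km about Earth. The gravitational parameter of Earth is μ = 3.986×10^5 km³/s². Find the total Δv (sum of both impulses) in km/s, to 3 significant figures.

Semi-major axis of the transfer orbit: a_t = (7960 + 62300)/2 = 35130 km.
At r₁ the circular-orbit speed is v₁ = √(μ/r₁) = 7.0764 km/s.
On the transfer ellipse at r₁, vis-viva gives v_p = √[μ(2/r₁ − 1/a_t)] = 9.4236 km/s.
First burn Δv₁ = |v_p − v₁| = 2.3472 km/s.
Circular speed at r₂: v₂ = √(μ/r₂) = 2.5294 km/s.
Transfer-orbit speed at r₂: v_a = √[μ(2/r₂ − 1/a_t)] = 1.2040 km/s.
Second burn Δv₂ = |v₂ − v_a| = 1.3254 km/s.
Δv = Δv₁ + Δv₂ = 2.3472 + 1.3254 = 3.673 km/s.

Δv = 3.67 km/s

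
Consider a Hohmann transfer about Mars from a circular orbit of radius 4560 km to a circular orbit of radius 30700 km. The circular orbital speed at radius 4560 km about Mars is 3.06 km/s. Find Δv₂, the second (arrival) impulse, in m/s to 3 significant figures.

From the circular-orbit relation v² = μ/r at r = 4560 km: μ = v²r = (3.06)² × 4560 = 42698.0 km³/s².
Transfer-ellipse semi-major axis a_t = (r₁ + r₂)/2 = (4560 + 30700)/2 = 17630 km.
On the circular orbit at r = 30700 km, v_c = √(μ/r) = 1.1793 km/s.
Transfer-orbit speed at the same r (vis-viva, a = a_t): v_t = √[μ(2/r − 1/a_t)] = 0.59978 km/s.
Δv₂ = |v_t − v_c| = |0.59978 − 1.1793| = 0.5795 km/s.

Δv₂ = 580 m/s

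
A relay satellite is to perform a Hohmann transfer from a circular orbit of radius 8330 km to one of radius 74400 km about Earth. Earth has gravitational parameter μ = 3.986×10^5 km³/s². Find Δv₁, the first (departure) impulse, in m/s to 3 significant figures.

Δv₁ = 2360 m/s

Transfer-ellipse semi-major axis a_t = (r₁ + r₂)/2 = (8330 + 74400)/2 = 41365 km.
Circular speed at r = 8330 km: v_c = √(μ/r) = 6.917 km/s.
Vis-viva on the transfer ellipse at r = 8330 km gives v_t = √[μ(2/r − 1/a_t)] = 9.277 km/s.
Δv₁ = |v_t − v_c| = |9.277 − 6.917| = 2.360 km/s.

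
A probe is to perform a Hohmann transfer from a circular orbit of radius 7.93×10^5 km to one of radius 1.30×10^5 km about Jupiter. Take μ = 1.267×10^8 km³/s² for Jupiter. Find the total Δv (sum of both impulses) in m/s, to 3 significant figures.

Δv = 15600 m/s

The Hohmann ellipse has a_t = (r₁ + r₂)/2 = 4.615×10^5 km.
Circular speed at r₁: v₁ = √(μ/r₁) = √(1.267×10^8/7.930×10^5) = 12.6401 km/s.
Transfer-orbit speed at r₁ (vis-viva equation): v_a = √[μ(2/r₁ − 1/a_t)] = 6.70869 km/s.
First burn Δv₁ = |v_a − v₁| = 5.9314 km/s.
At r₂, v₂ = √(μ/r₂) = 31.2188 km/s.
Transfer-orbit speed at r₂: v_p = √[μ(2/r₂ − 1/a_t)] = 40.9230 km/s.
Second burn Δv₂ = |v₂ − v_p| = 9.7042 km/s.
Δv = Δv₁ + Δv₂ = 5.9314 + 9.7042 = 15.64 km/s.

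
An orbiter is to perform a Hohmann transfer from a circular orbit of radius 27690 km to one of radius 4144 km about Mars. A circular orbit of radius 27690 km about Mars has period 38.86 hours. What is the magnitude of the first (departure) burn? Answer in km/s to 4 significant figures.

Δv₁ = 0.6091 km/s

From Kepler's third law T² = 4π²r³/μ at r = 27690 km, T = 38.86 hours = 38.86 × 3600 s = 1.39896×10^5 s: μ = 4π²r³/T² = 42827.0 km³/s².
The Hohmann ellipse has a_t = (r₁ + r₂)/2 = 15917 km.
Circular speed at r = 27690 km: v_c = √(μ/r) = 1.24365 km/s.
Vis-viva on the transfer ellipse at r = 27690 km gives v_t = √[μ(2/r − 1/a_t)] = 0.634566 km/s.
Δv₁ = |v_t − v_c| = |0.634566 − 1.24365| = 0.6091 km/s.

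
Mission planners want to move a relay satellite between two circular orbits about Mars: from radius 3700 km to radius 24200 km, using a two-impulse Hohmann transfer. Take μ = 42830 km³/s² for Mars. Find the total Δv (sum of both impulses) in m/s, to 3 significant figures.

Δv = 1720 m/s

Semi-major axis of the transfer orbit: a_t = (3700 + 24200)/2 = 13950 km.
At r₁ the circular-orbit speed is v₁ = √(μ/r₁) = 3.402 km/s.
On the transfer ellipse at r₁, v² = μ(2/r − 1/a) gives v_p = √[μ(2/r₁ − 1/a_t)] = 4.481 km/s.
First burn Δv₁ = |v_p − v₁| = 1.079 km/s.
At r₂, v₂ = √(μ/r₂) = 1.33035 km/s.
Transfer-orbit speed at r₂: v_a = √[μ(2/r₂ − 1/a_t)] = 0.685141 km/s.
Second burn Δv₂ = |v₂ − v_a| = 0.6452 km/s.
Δv = Δv₁ + Δv₂ = 1.079 + 0.6452 = 1.724 km/s.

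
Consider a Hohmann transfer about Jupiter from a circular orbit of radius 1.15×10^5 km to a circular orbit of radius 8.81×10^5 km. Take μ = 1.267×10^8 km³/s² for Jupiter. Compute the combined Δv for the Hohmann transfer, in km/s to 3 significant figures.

Δv = 17.2 km/s

Semi-major axis of the transfer orbit: a_t = (1.150×10^5 + 8.810×10^5)/2 = 4.980×10^5 km.
At r₁ the circular-orbit speed is v₁ = √(μ/r₁) = 33.19 km/s.
Transfer-orbit speed at r₁ (vis-viva equation): v_p = √[μ(2/r₁ − 1/a_t)] = 44.15 km/s.
First burn Δv₁ = |v_p − v₁| = 10.96 km/s.
Circular speed at r₂: v₂ = √(μ/r₂) = 11.992 km/s.
Transfer-orbit speed at r₂: v_a = √[μ(2/r₂ − 1/a_t)] = 5.7628 km/s.
Second burn Δv₂ = |v₂ − v_a| = 6.229 km/s.
Total Δv = Δv₁ + Δv₂ = 17.19 km/s.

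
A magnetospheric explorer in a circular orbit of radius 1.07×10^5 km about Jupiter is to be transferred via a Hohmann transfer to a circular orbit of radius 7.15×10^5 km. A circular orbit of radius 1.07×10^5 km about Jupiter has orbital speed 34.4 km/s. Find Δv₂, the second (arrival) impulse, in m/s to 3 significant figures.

From the circular-orbit relation v² = μ/r at r = 1.07×10^5 km: μ = v²r = (34.4)² × 1.07×10^5 = 1.26620×10^8 km³/s².
The Hohmann ellipse has a_t = (r₁ + r₂)/2 = 4.110×10^5 km.
Circular speed at r = 7.150×10^5 km: v_c = √(μ/r) = 13.308 km/s.
Vis-viva on the transfer ellipse at r = 7.150×10^5 km gives v_t = √[μ(2/r − 1/a_t)] = 6.7900 km/s.
Δv₂ = |v_t − v_c| = |6.7900 − 13.308| = 6.518 km/s.

Δv₂ = 6520 m/s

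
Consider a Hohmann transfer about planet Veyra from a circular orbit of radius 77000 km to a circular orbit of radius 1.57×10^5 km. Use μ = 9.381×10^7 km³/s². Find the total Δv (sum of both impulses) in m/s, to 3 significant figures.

Semi-major axis of the transfer orbit: a_t = (77000 + 1.570×10^5)/2 = 1.170×10^5 km.
Circular speed at r₁: v₁ = √(μ/r₁) = √(9.381×10^7/77000) = 34.904 km/s.
Transfer-orbit speed at r₁ (v² = μ(2/r − 1/a)): v_p = √[μ(2/r₁ − 1/a_t)] = 40.433 km/s.
First burn Δv₁ = |v_p − v₁| = 5.529 km/s.
Circular speed at r₂: v₂ = √(μ/r₂) = 24.444 km/s.
Transfer-orbit speed at r₂: v_a = √[μ(2/r₂ − 1/a_t)] = 19.830 km/s.
Second burn Δv₂ = |v₂ − v_a| = 4.614 km/s.
Total Δv = Δv₁ + Δv₂ = 10.14 km/s.

Δv = 10100 m/s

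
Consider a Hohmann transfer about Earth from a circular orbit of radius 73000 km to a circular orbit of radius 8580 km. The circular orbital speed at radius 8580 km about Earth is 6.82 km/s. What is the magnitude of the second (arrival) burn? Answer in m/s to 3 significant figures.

From the circular-orbit relation v² = μ/r at r = 8580 km: μ = v²r = (6.82)² × 8580 = 3.99076×10^5 km³/s².
The Hohmann ellipse has a_t = (r₁ + r₂)/2 = 40790 km.
On the circular orbit at r = 8580 km, v_c = √(μ/r) = 6.820 km/s.
Transfer-orbit speed at the same r (vis-viva, a = a_t): v_t = √[μ(2/r − 1/a_t)] = 9.124 km/s.
Δv₂ = |v_t − v_c| = |9.124 − 6.820| = 2.304 km/s.

Δv₂ = 2300 m/s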